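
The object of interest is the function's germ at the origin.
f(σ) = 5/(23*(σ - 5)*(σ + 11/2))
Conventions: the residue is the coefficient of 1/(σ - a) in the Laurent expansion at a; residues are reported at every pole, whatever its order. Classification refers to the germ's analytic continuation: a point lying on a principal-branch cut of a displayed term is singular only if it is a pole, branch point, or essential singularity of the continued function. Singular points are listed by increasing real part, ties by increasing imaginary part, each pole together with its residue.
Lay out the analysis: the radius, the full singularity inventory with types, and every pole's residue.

Denominator factor (σ + 11/2): pole of order 1 at -11/2, modulus 11/2.
Denominator factor (σ - 5): pole of order 1 at 5, modulus 5.
The radius of convergence is the smallest modulus among the singular points: 5.
At the order-1 pole -11/2 set g(σ) = (σ - (-11/2))*f(σ) = 5/(23*(σ - 5)).
Simple pole: residue = g(a) at a = -11/2, which is -10/483.
At the order-1 pole 5 set g(σ) = (σ - (5))*f(σ) = 5/(23*(σ + 11/2)).
Simple pole: residue = g(a) at a = 5, which is 10/483.
List the singular points by increasing real part (a conjugate pair: the negative imaginary part first).

Radius of convergence at 0: 5.
At -11/2: a pole of order 1; residue -10/483.
At 5: a pole of order 1; residue 10/483.


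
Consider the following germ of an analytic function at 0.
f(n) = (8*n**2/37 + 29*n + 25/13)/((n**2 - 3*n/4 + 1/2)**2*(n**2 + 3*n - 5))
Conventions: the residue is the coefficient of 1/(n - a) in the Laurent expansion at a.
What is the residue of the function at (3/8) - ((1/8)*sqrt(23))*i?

The factor n**2 - 3*n/4 + 1/2 splits as (n - a)(n - a') with a = (3/8) - ((1/8)*sqrt(23))*i, a' = (3/8) + ((1/8)*sqrt(23))*i. At the order-2 pole a set g(n) = (n - a)^2*f(n) = [(8*n**2/37 + 29*n + 25/13)/(n**2 + 3*n - 5)] / (n - a')^2.
Order-2 pole: residue = g'(a); g'((3/8) - ((1/8)*sqrt(23))*i) = (-190968064/58586281) - ((31775996416/30992142649)*sqrt(23))*i, so the residue is (-190968064/58586281) - ((31775996416/30992142649)*sqrt(23))*i.

The residue is (-190968064/58586281) - ((31775996416/30992142649)*sqrt(23))*i.


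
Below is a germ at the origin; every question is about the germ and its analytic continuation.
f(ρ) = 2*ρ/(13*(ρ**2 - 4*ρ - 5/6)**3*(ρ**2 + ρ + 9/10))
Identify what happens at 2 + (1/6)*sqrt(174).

The denominator factor ρ**2 - 4*ρ - 5/6 vanishes at 2 + (1/6)*sqrt(174) and appears to the power 3; the numerator there equals 4/13 + (1/39)*sqrt(174), nonzero, and no other factor vanishes.
Hence a pole whose order is the multiplicity, 3.

The point is a pole of order 3.


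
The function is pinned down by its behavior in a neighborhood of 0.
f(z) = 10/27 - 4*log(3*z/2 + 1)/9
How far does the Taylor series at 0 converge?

Branch term (-4/9)*log(1 - z/(-2/3)): its argument vanishes at z = -2/3, a logarithmic branch point, modulus 2/3.
The radius of convergence is the smallest modulus among the singular points: 2/3.

The radius of convergence is 2/3.


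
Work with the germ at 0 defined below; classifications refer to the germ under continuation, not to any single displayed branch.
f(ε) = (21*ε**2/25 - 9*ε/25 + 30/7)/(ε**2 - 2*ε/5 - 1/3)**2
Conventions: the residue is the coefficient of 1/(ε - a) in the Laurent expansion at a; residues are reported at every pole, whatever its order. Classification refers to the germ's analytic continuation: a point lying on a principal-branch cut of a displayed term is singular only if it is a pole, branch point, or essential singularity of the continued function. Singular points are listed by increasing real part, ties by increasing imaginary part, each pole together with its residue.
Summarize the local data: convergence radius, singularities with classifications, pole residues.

Denominator factor (ε**2 - 2*ε/5 - 1/3)^2: discriminant 112/75, real irrational roots 1/5 + (2/15)*sqrt(21) and 1/5 - (2/15)*sqrt(21); poles of order 2, moduli 1/5 + (2/15)*sqrt(21) and -1/5 + (2/15)*sqrt(21).
The radius of convergence is the smallest modulus among the singular points: -1/5 + (2/15)*sqrt(21).
The factor ε**2 - 2*ε/5 - 1/3 splits as (ε - a)(ε - a') with a = 1/5 - (2/15)*sqrt(21), a' = 1/5 + (2/15)*sqrt(21). At the order-2 pole a set g(ε) = (ε - a)^2*f(ε) = [21*ε**2/25 - 9*ε/25 + 30/7] / (ε - a')^2.
Order-2 pole: residue = g'(a); g'(1/5 - (2/15)*sqrt(21)) = (5163/5488)*sqrt(21), so the residue is (5163/5488)*sqrt(21).
The factor ε**2 - 2*ε/5 - 1/3 splits as (ε - a)(ε - a') with a = 1/5 + (2/15)*sqrt(21), a' = 1/5 - (2/15)*sqrt(21). At the order-2 pole a set g(ε) = (ε - a)^2*f(ε) = [21*ε**2/25 - 9*ε/25 + 30/7] / (ε - a')^2.
Order-2 pole: residue = g'(a); g'(1/5 + (2/15)*sqrt(21)) = -(5163/5488)*sqrt(21), so the residue is -(5163/5488)*sqrt(21).
List the singular points by increasing real part (a conjugate pair: the negative imaginary part first).

Radius of convergence at 0: -1/5 + (2/15)*sqrt(21).
At 1/5 - (2/15)*sqrt(21): a pole of order 2; residue (5163/5488)*sqrt(21).
At 1/5 + (2/15)*sqrt(21): a pole of order 2; residue -(5163/5488)*sqrt(21).


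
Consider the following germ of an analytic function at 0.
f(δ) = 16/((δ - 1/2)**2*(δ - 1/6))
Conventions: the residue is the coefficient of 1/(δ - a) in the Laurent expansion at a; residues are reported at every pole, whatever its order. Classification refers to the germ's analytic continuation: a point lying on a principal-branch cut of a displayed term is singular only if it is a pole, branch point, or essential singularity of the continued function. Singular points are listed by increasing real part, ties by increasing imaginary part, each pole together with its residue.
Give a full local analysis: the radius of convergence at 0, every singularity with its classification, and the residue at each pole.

Radius of convergence at 0: 1/6.
At 1/6: a pole of order 1; residue 144.
At 1/2: a pole of order 2; residue -144.

Denominator factor (δ - 1/2)^2: pole of order 2 at 1/2, modulus 1/2.
Denominator factor (δ - 1/6): pole of order 1 at 1/6, modulus 1/6.
The radius of convergence is the smallest modulus among the singular points: 1/6.
At the order-1 pole 1/6 set g(δ) = (δ - (1/6))*f(δ) = 16/(δ - 1/2)**2.
Simple pole: residue = g(a) at a = 1/6, which is 144.
At the order-2 pole 1/2 set g(δ) = (δ - (1/2))^2*f(δ) = 16/(δ - 1/6).
Order-2 pole: residue = g'(a); g'(1/2) = -144, so the residue is -144.
List the singular points by increasing real part (a conjugate pair: the negative imaginary part first).


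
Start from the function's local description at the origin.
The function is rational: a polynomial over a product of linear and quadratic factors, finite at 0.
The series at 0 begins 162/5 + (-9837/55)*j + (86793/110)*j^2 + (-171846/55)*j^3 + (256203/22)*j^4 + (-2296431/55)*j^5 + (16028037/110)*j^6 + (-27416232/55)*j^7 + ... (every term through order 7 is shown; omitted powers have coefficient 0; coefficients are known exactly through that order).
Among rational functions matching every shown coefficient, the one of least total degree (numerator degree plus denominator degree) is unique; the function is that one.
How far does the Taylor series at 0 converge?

The radius of convergence is 1/3.

No rational of total degree below 4 reproduces all 8 coefficients; solving the [2/2] Pade equations on them gives f(j) = (5*j**2/6 + 19*j/11 + 18/5)/(j + 1/3)**2, whose expansion matches every shown term.
Denominator factor (j + 1/3)^2: pole of order 2 at -1/3, modulus 1/3.
The radius of convergence is the smallest modulus among the singular points: 1/3.


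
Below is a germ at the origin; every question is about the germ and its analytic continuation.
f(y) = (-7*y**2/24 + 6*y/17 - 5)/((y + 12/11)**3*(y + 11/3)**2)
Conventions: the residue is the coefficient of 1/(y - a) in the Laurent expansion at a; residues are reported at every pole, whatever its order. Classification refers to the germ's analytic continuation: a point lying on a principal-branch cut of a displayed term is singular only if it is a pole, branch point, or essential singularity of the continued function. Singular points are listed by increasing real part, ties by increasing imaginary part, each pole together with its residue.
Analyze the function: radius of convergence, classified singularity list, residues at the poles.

Denominator factor (y + 11/3)^2: pole of order 2 at -11/3, modulus 11/3.
Denominator factor (y + 12/11)^3: pole of order 3 at -12/11, modulus 12/11.
The radius of convergence is the smallest modulus among the singular points: 12/11.
At the order-2 pole -11/3 set g(y) = (y - (-11/3))^2*f(y) = (-7*y**2/24 + 6*y/17 - 5)/(y + 12/11)**3.
Order-2 pole: residue = g'(a); g'(-11/3) = 3907601709/7099285000, so the residue is 3907601709/7099285000.
At the order-3 pole -12/11 set g(y) = (y - (-12/11))^3*f(y) = (-7*y**2/24 + 6*y/17 - 5)/(y + 11/3)**2.
Order-3 pole: residue = g''(a)/2; g''(-12/11) = -3907601709/3549642500, so the residue is -3907601709/7099285000.
List the singular points by increasing real part (a conjugate pair: the negative imaginary part first).

Radius of convergence at 0: 12/11.
At -11/3: a pole of order 2; residue 3907601709/7099285000.
At -12/11: a pole of order 3; residue -3907601709/7099285000.


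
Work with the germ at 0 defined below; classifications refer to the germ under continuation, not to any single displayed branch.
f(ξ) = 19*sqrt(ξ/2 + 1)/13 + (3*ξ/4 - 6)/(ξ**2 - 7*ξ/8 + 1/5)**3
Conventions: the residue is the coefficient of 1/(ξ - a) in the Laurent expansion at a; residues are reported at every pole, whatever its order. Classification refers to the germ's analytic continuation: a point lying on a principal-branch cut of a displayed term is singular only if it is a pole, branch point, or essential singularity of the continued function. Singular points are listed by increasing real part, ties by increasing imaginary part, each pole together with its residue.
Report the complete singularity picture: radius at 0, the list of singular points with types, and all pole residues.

Denominator factor (ξ**2 - 7*ξ/8 + 1/5)^3: discriminant -11/320, complex-conjugate roots (7/16) + ((1/80)*sqrt(55))*i and (7/16) - ((1/80)*sqrt(55))*i; poles of order 3, moduli (1/5)*sqrt(5) and (1/5)*sqrt(5).
Branch term (19/13)*sqrt(1 - ξ/(-2)): its argument vanishes at ξ = -2, a square-root branch point, modulus 2.
The radius of convergence is the smallest modulus among the singular points: (1/5)*sqrt(5).
The branch term is analytic at (7/16) - ((1/80)*sqrt(55))*i and contributes nothing to the residue; only the rational part matters.
The factor ξ**2 - 7*ξ/8 + 1/5 splits as (ξ - a)(ξ - a') with a = (7/16) - ((1/80)*sqrt(55))*i, a' = (7/16) + ((1/80)*sqrt(55))*i. At the order-3 pole a set g(ξ) = (ξ - a)^3*(rational part) = [3*ξ/4 - 6] / (ξ - a')^3.
Order-3 pole: residue = g''(a)/2; g''((7/16) - ((1/80)*sqrt(55))*i) = -((460800/11)*sqrt(55))*i, so the residue is -((230400/11)*sqrt(55))*i.
The branch term is analytic at (7/16) + ((1/80)*sqrt(55))*i and contributes nothing to the residue; only the rational part matters.
The factor ξ**2 - 7*ξ/8 + 1/5 splits as (ξ - a)(ξ - a') with a = (7/16) + ((1/80)*sqrt(55))*i, a' = (7/16) - ((1/80)*sqrt(55))*i. At the order-3 pole a set g(ξ) = (ξ - a)^3*(rational part) = [3*ξ/4 - 6] / (ξ - a')^3.
Order-3 pole: residue = g''(a)/2; g''((7/16) + ((1/80)*sqrt(55))*i) = ((460800/11)*sqrt(55))*i, so the residue is ((230400/11)*sqrt(55))*i.
List the singular points by increasing real part (a conjugate pair: the negative imaginary part first).

Radius of convergence at 0: (1/5)*sqrt(5).
At -2: an algebraic (square-root) branch point.
At (7/16) - ((1/80)*sqrt(55))*i: a pole of order 3; residue -((230400/11)*sqrt(55))*i.
At (7/16) + ((1/80)*sqrt(55))*i: a pole of order 3; residue ((230400/11)*sqrt(55))*i.


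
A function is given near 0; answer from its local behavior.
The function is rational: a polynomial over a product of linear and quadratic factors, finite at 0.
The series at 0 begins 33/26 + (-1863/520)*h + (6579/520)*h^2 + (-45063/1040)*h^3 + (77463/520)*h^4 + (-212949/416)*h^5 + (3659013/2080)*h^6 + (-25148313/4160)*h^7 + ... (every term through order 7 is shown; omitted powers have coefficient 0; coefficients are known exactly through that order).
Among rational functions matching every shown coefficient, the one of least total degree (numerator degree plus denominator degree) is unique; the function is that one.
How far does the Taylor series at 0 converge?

The radius of convergence is -1 + (1/3)*sqrt(15).

No rational of total degree below 3 reproduces all 8 coefficients; solving the [1/2] Pade equations on them gives f(h) = (-3*h/20 - 11/13)/(h**2 - 2*h - 2/3), whose expansion matches every shown term.
Denominator factor (h**2 - 2*h - 2/3): discriminant 20/3, real irrational roots 1 + (1/3)*sqrt(15) and 1 - (1/3)*sqrt(15); poles of order 1, moduli 1 + (1/3)*sqrt(15) and -1 + (1/3)*sqrt(15).
The radius of convergence is the smallest modulus among the singular points: -1 + (1/3)*sqrt(15).


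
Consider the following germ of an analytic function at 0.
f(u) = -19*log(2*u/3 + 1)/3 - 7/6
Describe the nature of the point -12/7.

The point is a regular point.

There is no denominator, hence no pole anywhere.
Branch term log(1 - u/(-3/2)): argument at -12/7 is -1/7, nonzero, so -12/7 is not its branch point (a point on a principal cut is still regular for the continued germ).
So the germ continues analytically to -12/7.


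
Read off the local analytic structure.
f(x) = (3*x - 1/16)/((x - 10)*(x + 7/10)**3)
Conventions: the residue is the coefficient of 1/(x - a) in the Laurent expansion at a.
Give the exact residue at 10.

At the order-1 pole 10 set g(x) = (x - (10))*f(x) = (3*x - 1/16)/(x + 7/10)**3.
Simple pole: residue = g(a) at a = 10, which is 59875/2450086.

The residue is 59875/2450086.


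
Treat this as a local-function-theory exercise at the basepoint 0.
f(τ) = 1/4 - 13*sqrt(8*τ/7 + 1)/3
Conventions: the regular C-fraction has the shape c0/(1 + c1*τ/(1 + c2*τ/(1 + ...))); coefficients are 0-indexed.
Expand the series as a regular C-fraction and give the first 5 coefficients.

Taylor coefficients (expand at 0): a_0 = -49/12, a_1 = -52/21, a_2 = 104/147, a_3 = -416/1029, a_4 = 2080/7203.
c0 = a_0 = -49/12. Peel one level at a time: if S = 1 + c*τ/S' with S'(0) = 1, then c is the τ-coefficient of S and S' = c*τ/(S - 1).
S_1 = c0/f = 1 + (-208/343)*τ + (63648/117649)*τ^2 + ...; c1 = -208/343.
S_2 = c1*τ/(S_1 - 1) = 1 + (306/343)*τ + (-4/49)*τ^2 + ...; c2 = 306/343.
S_3 = c2*τ/(S_2 - 1) = 1 + (14/153)*τ + (-1028/23409)*τ^2 + ...; c3 = 14/153.
S_4 = c3*τ/(S_3 - 1) = 1 + (514/1071)*τ + ...; c4 = 514/1071.

The regular C-fraction coefficients are [-49/12, -208/343, 306/343, 14/153, 514/1071].


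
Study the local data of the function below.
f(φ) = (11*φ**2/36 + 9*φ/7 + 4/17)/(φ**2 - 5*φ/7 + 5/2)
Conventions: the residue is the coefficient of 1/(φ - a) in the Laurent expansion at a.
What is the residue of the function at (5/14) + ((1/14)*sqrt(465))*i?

The residue is (379/504) - ((64/498015)*sqrt(465))*i.

The factor φ**2 - 5*φ/7 + 5/2 splits as (φ - a)(φ - a') with a = (5/14) + ((1/14)*sqrt(465))*i, a' = (5/14) - ((1/14)*sqrt(465))*i. At the order-1 pole a set g(φ) = (φ - a)*f(φ) = [11*φ**2/36 + 9*φ/7 + 4/17] / (φ - a').
Simple pole: residue = g(a) at a = (5/14) + ((1/14)*sqrt(465))*i, which is (379/504) - ((64/498015)*sqrt(465))*i.


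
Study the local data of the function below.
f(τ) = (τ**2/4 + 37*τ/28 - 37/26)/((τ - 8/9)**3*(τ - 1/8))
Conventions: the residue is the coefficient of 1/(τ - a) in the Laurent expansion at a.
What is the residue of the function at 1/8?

The residue is 42592554/15140125.

At the order-1 pole 1/8 set g(τ) = (τ - (1/8))*f(τ) = (τ**2/4 + 37*τ/28 - 37/26)/(τ - 8/9)**3.
Simple pole: residue = g(a) at a = 1/8, which is 42592554/15140125.


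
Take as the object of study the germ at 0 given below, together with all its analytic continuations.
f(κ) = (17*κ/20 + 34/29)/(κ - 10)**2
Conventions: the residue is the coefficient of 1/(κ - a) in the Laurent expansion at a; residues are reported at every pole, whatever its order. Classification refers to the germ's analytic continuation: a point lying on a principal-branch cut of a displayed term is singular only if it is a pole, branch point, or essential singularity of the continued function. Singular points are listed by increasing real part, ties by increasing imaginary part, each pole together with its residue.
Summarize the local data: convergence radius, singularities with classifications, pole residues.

Radius of convergence at 0: 10.
At 10: a pole of order 2; residue 17/20.

Denominator factor (κ - 10)^2: pole of order 2 at 10, modulus 10.
The radius of convergence is the smallest modulus among the singular points: 10.
At the order-2 pole 10 set g(κ) = (κ - (10))^2*f(κ) = 17*κ/20 + 34/29.
Order-2 pole: residue = g'(a); g'(10) = 17/20, so the residue is 17/20.


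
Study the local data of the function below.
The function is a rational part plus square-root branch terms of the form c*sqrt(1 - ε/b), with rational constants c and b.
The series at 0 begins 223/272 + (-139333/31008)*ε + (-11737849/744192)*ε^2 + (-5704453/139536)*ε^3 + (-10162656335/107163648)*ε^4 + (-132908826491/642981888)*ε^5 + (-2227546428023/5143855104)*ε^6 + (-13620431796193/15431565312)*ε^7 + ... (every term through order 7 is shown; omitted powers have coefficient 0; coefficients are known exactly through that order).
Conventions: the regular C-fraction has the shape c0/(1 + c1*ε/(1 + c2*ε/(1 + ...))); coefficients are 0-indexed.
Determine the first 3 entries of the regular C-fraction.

Taylor coefficients (read off): a_0 = 223/272, a_1 = -139333/31008, a_2 = -11737849/744192.
c0 = a_0 = 223/272. Peel one level at a time: if S = 1 + c*ε/S' with S'(0) = 1, then c is the ε-coefficient of S and S' = c*ε/(S - 1).
S_1 = c0/f = 1 + (139333/25422)*ε + (127388005769/2585112336)*ε^2 + ...; c1 = 139333/25422.
S_2 = c1*ε/(S_1 - 1) = 1 + (-127388005769/14168494104)*ε + ...; c2 = -127388005769/14168494104.

The regular C-fraction coefficients are [223/272, 139333/25422, -127388005769/14168494104].


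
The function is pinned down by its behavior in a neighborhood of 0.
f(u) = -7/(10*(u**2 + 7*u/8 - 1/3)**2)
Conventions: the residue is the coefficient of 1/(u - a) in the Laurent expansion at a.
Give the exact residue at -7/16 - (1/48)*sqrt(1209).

The factor u**2 + 7*u/8 - 1/3 splits as (u - a)(u - a') with a = -7/16 - (1/48)*sqrt(1209), a' = -7/16 + (1/48)*sqrt(1209). At the order-2 pole a set g(u) = (u - a)^2*f(u) = [-7/10] / (u - a')^2.
Order-2 pole: residue = g'(a); g'(-7/16 - (1/48)*sqrt(1209)) = -(10752/812045)*sqrt(1209), so the residue is -(10752/812045)*sqrt(1209).

The residue is -(10752/812045)*sqrt(1209).


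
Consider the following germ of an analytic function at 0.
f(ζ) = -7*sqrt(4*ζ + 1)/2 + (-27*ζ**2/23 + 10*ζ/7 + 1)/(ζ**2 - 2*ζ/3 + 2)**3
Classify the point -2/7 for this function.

The point is a regular point.

Denominator factors: ζ**2 - 2*ζ/3 + 2 = 334/147 at ζ = -2/7 — none vanishes.
Branch term sqrt(1 - ζ/(-1/4)): argument at -2/7 is -1/7, nonzero, so -2/7 is not its branch point (a point on a principal cut is still regular for the continued germ).
So the germ continues analytically to -2/7.


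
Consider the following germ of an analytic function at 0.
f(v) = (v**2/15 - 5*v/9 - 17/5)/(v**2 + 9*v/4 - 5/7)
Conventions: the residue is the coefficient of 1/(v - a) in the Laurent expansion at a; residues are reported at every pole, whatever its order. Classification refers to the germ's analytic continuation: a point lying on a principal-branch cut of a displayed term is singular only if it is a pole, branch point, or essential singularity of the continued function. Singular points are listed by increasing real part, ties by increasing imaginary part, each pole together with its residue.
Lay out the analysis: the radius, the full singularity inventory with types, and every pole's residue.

Denominator factor (v**2 + 9*v/4 - 5/7): discriminant 887/112, real irrational roots -9/8 + (1/56)*sqrt(6209) and -9/8 - (1/56)*sqrt(6209); poles of order 1, moduli -9/8 + (1/56)*sqrt(6209) and 9/8 + (1/56)*sqrt(6209).
The radius of convergence is the smallest modulus among the singular points: -9/8 + (1/56)*sqrt(6209).
The factor v**2 + 9*v/4 - 5/7 splits as (v - a)(v - a') with a = -9/8 - (1/56)*sqrt(6209), a' = -9/8 + (1/56)*sqrt(6209). At the order-1 pole a set g(v) = (v - a)*f(v) = [v**2/15 - 5*v/9 - 17/5] / (v - a').
Simple pole: residue = g(a) at a = -9/8 - (1/56)*sqrt(6209), which is -127/360 + (8597/745080)*sqrt(6209).
The factor v**2 + 9*v/4 - 5/7 splits as (v - a)(v - a') with a = -9/8 + (1/56)*sqrt(6209), a' = -9/8 - (1/56)*sqrt(6209). At the order-1 pole a set g(v) = (v - a)*f(v) = [v**2/15 - 5*v/9 - 17/5] / (v - a').
Simple pole: residue = g(a) at a = -9/8 + (1/56)*sqrt(6209), which is -127/360 - (8597/745080)*sqrt(6209).
List the singular points by increasing real part (a conjugate pair: the negative imaginary part first).

Radius of convergence at 0: -9/8 + (1/56)*sqrt(6209).
At -9/8 - (1/56)*sqrt(6209): a pole of order 1; residue -127/360 + (8597/745080)*sqrt(6209).
At -9/8 + (1/56)*sqrt(6209): a pole of order 1; residue -127/360 - (8597/745080)*sqrt(6209).


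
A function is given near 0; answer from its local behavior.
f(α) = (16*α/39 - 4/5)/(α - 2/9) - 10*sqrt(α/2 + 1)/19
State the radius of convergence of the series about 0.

Denominator factor (α - 2/9): pole of order 1 at 2/9, modulus 2/9.
Branch term (-10/19)*sqrt(1 - α/(-2)): its argument vanishes at α = -2, a square-root branch point, modulus 2.
The radius of convergence is the smallest modulus among the singular points: 2/9.

The radius of convergence is 2/9.


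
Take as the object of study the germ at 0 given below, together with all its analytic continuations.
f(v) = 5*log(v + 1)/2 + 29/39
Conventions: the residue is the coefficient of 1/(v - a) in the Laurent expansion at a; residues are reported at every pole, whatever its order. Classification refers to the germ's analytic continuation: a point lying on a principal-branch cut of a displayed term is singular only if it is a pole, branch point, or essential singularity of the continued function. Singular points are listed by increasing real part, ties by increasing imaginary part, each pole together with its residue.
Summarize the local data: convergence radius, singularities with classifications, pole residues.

Radius of convergence at 0: 1.
At -1: a logarithmic branch point.

Branch term (5/2)*log(1 - v/(-1)): its argument vanishes at v = -1, a logarithmic branch point, modulus 1.
The radius of convergence is the smallest modulus among the singular points: 1.


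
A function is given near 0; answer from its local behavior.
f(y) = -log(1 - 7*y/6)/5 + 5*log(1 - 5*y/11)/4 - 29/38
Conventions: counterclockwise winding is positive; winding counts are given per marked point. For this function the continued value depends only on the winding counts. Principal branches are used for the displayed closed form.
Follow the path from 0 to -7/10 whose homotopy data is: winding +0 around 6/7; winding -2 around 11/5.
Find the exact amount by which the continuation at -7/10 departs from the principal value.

Continued minus principal equals -(5)*pi*i.

The rational part is single-valued and drops out of the difference; each branch term changes only by its own monodromy.
(5/4)*log(1 - y/(11/5)): each positive loop around 11/5 adds 2*pi*i to the log, so winding -2 contributes (5/4)*(-2)*2*pi*i = -(5)*pi*i.
(-1/5)*log(1 - y/(6/7)): winding 0 around 6/7, so this term returns to its principal value, contribution 0.
Summing the contributions at y = -7/10 gives -(5)*pi*i.


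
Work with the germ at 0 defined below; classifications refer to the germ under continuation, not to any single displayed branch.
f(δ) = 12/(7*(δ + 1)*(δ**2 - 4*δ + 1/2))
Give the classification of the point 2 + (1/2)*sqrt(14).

The denominator factor δ**2 - 4*δ + 1/2 vanishes at 2 + (1/2)*sqrt(14) and appears to the power 1; the numerator there equals 12/7, nonzero, and no other factor vanishes.
Hence a pole whose order is the multiplicity, 1.

The point is a pole of order 1.


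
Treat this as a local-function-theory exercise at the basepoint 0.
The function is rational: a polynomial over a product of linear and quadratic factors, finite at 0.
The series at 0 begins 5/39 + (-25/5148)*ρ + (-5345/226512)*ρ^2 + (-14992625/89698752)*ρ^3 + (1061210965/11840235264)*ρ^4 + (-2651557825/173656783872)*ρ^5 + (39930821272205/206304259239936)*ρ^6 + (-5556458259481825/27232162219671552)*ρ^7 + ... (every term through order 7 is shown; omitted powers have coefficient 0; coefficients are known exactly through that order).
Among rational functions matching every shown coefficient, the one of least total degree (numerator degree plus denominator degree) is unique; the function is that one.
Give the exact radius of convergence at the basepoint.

No rational of total degree below 5 reproduces all 8 coefficients; solving the [0/5] Pade equations on them gives f(ρ) = 3/(13*(ρ + 4/5)*(ρ**2 - 10*ρ/11 + 3/2)**2), whose expansion matches every shown term.
Denominator factor (ρ**2 - 10*ρ/11 + 3/2)^2: discriminant -626/121, complex-conjugate roots (5/11) + ((1/22)*sqrt(626))*i and (5/11) - ((1/22)*sqrt(626))*i; poles of order 2, moduli (1/2)*sqrt(6) and (1/2)*sqrt(6).
Denominator factor (ρ + 4/5): pole of order 1 at -4/5, modulus 4/5.
The radius of convergence is the smallest modulus among the singular points: 4/5.

The radius of convergence is 4/5.


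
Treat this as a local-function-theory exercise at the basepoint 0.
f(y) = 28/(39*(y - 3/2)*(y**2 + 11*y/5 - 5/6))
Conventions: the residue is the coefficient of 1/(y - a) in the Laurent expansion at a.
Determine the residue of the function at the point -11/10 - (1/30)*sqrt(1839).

The factor y**2 + 11*y/5 - 5/6 splits as (y - a)(y - a') with a = -11/10 - (1/30)*sqrt(1839), a' = -11/10 + (1/30)*sqrt(1839). At the order-1 pole a set g(y) = (y - a)*f(y) = [28/(39*(y - 3/2))] / (y - a').
Simple pole: residue = g(a) at a = -11/10 - (1/30)*sqrt(1839), which is -280/3679 + (560/173479)*sqrt(1839).

The residue is -280/3679 + (560/173479)*sqrt(1839).


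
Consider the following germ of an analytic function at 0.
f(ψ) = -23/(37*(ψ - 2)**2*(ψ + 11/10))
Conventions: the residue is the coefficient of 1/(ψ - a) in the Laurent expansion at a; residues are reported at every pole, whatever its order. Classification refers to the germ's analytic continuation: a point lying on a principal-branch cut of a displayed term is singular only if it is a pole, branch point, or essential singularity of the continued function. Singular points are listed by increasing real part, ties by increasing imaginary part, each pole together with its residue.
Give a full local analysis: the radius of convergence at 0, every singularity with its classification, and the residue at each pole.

Radius of convergence at 0: 11/10.
At -11/10: a pole of order 1; residue -2300/35557.
At 2: a pole of order 2; residue 2300/35557.

Denominator factor (ψ - 2)^2: pole of order 2 at 2, modulus 2.
Denominator factor (ψ + 11/10): pole of order 1 at -11/10, modulus 11/10.
The radius of convergence is the smallest modulus among the singular points: 11/10.
At the order-1 pole -11/10 set g(ψ) = (ψ - (-11/10))*f(ψ) = -23/(37*(ψ - 2)**2).
Simple pole: residue = g(a) at a = -11/10, which is -2300/35557.
At the order-2 pole 2 set g(ψ) = (ψ - (2))^2*f(ψ) = -23/(37*(ψ + 11/10)).
Order-2 pole: residue = g'(a); g'(2) = 2300/35557, so the residue is 2300/35557.
List the singular points by increasing real part (a conjugate pair: the negative imaginary part first).


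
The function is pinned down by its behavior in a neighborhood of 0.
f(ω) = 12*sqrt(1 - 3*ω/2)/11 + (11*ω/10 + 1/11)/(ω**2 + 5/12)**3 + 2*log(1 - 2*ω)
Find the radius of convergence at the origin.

Denominator factor (ω**2 + 5/12)^3: discriminant -5/3, complex-conjugate roots ((1/6)*sqrt(15))*i and -((1/6)*sqrt(15))*i; poles of order 3, moduli (1/6)*sqrt(15) and (1/6)*sqrt(15).
Branch term (12/11)*sqrt(1 - ω/(2/3)): its argument vanishes at ω = 2/3, a square-root branch point, modulus 2/3.
Branch term (2)*log(1 - ω/(1/2)): its argument vanishes at ω = 1/2, a logarithmic branch point, modulus 1/2.
The radius of convergence is the smallest modulus among the singular points: 1/2.

The radius of convergence is 1/2.


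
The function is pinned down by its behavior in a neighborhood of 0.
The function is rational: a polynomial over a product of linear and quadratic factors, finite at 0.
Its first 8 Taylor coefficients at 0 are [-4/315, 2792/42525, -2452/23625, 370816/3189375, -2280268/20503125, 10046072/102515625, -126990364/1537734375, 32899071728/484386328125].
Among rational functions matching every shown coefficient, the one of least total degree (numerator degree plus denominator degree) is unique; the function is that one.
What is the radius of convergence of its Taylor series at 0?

The radius of convergence is 5/4.

No rational of total degree below 5 reproduces all 8 coefficients; solving the [1/4] Pade equations on them gives f(λ) = (13*λ/9 - 3/7)/((λ + 5/4)*(λ + 3)**3), whose expansion matches every shown term.
Denominator factor (λ + 3)^3: pole of order 3 at -3, modulus 3.
Denominator factor (λ + 5/4): pole of order 1 at -5/4, modulus 5/4.
The radius of convergence is the smallest modulus among the singular points: 5/4.


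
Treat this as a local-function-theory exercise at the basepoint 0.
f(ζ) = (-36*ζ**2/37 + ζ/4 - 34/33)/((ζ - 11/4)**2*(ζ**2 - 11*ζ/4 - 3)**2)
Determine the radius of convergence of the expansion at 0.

The radius of convergence is -11/8 + (1/8)*sqrt(313).

Denominator factor (ζ - 11/4)^2: pole of order 2 at 11/4, modulus 11/4.
Denominator factor (ζ**2 - 11*ζ/4 - 3)^2: discriminant 313/16, real irrational roots 11/8 + (1/8)*sqrt(313) and 11/8 - (1/8)*sqrt(313); poles of order 2, moduli 11/8 + (1/8)*sqrt(313) and -11/8 + (1/8)*sqrt(313).
The radius of convergence is the smallest modulus among the singular points: -11/8 + (1/8)*sqrt(313).


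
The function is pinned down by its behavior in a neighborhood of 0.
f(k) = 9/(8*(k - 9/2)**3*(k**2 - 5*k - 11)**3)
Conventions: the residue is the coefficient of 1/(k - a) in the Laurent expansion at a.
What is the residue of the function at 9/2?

At the order-3 pole 9/2 set g(k) = (k - (9/2))^3*f(k) = 9/(8*(k**2 - 5*k - 11)**3).
Order-3 pole: residue = g''(a)/2; g''(9/2) = -312768/418195493, so the residue is -156384/418195493.

The residue is -156384/418195493.


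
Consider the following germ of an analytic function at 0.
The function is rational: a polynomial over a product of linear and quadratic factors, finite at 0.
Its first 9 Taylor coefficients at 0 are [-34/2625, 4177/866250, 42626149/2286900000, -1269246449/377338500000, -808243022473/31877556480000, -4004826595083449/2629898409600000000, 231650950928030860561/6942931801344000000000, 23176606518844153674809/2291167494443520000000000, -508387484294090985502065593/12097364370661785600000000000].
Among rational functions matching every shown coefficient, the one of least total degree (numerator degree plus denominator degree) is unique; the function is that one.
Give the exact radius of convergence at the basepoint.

The radius of convergence is (1/2)*sqrt(3).

No rational of total degree below 7 reproduces all 9 coefficients; solving the [1/6] Pade equations on them gives f(ε) = (9*ε/35 - 34/35)/((ε**2 - 2*ε/11 + 3/4)*(ε**2 + 7*ε/4 + 10)**2), whose expansion matches every shown term.
Denominator factor (ε**2 + 7*ε/4 + 10)^2: discriminant -591/16, complex-conjugate roots (-7/8) + ((1/8)*sqrt(591))*i and (-7/8) - ((1/8)*sqrt(591))*i; poles of order 2, moduli sqrt(10) and sqrt(10).
Denominator factor (ε**2 - 2*ε/11 + 3/4): discriminant -359/121, complex-conjugate roots (1/11) + ((1/22)*sqrt(359))*i and (1/11) - ((1/22)*sqrt(359))*i; poles of order 1, moduli (1/2)*sqrt(3) and (1/2)*sqrt(3).
The radius of convergence is the smallest modulus among the singular points: (1/2)*sqrt(3).


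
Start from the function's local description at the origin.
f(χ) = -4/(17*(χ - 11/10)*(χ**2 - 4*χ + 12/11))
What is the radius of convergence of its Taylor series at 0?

The radius of convergence is 2 - (4/11)*sqrt(22).

Denominator factor (χ - 11/10): pole of order 1 at 11/10, modulus 11/10.
Denominator factor (χ**2 - 4*χ + 12/11): discriminant 128/11, real irrational roots 2 + (4/11)*sqrt(22) and 2 - (4/11)*sqrt(22); poles of order 1, moduli 2 + (4/11)*sqrt(22) and 2 - (4/11)*sqrt(22).
The radius of convergence is the smallest modulus among the singular points: 2 - (4/11)*sqrt(22).


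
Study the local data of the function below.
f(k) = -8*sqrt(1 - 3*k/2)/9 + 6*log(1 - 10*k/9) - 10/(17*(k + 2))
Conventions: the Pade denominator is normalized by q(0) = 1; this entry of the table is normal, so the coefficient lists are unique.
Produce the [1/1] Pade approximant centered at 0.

Taylor coefficients needed (expand at 0): a_0 = -181/153, a_1 = -199/34, a_2 = -1619/459.
Write the denominator as Q(k) = 1 + q1*k. Requiring Q*f - P = O(k^3) with deg P <= 1 kills the coefficients of k^2..k^2 in Q*f:
  k^2: a_2 + q1*a_1 = 0, i.e. -1619/459 + (-199/34)*q1 = 0.
Solving this linear system: q1 = -3238/5373.
The numerator is Q*f truncated at degree 1: P0 = a_0 = -181/153; P1 = a_1 + q1*a_0 = -497111/96714.

The Pade approximant has numerator coefficients [-181/153, -497111/96714]; denominator coefficients [1, -3238/5373].


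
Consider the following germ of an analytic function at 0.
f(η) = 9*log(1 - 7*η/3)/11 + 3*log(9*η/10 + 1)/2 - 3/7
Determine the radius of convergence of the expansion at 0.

Branch term (9/11)*log(1 - η/(3/7)): its argument vanishes at η = 3/7, a logarithmic branch point, modulus 3/7.
Branch term (3/2)*log(1 - η/(-10/9)): its argument vanishes at η = -10/9, a logarithmic branch point, modulus 10/9.
The radius of convergence is the smallest modulus among the singular points: 3/7.

The radius of convergence is 3/7.


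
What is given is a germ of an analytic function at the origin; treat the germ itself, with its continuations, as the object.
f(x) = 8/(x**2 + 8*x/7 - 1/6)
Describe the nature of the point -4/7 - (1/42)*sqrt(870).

The point is a pole of order 1.

The denominator factor x**2 + 8*x/7 - 1/6 vanishes at -4/7 - (1/42)*sqrt(870) and appears to the power 1; the numerator there equals 8, nonzero, and no other factor vanishes.
Hence a pole whose order is the multiplicity, 1.


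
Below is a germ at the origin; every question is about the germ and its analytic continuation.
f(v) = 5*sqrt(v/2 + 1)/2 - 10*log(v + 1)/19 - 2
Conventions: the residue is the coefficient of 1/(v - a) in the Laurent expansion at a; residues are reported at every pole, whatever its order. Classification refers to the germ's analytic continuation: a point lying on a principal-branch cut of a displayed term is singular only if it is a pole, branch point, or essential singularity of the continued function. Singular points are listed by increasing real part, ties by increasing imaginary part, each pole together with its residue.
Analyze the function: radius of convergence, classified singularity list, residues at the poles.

Radius of convergence at 0: 1.
At -2: an algebraic (square-root) branch point.
At -1: a logarithmic branch point.

Branch term (-10/19)*log(1 - v/(-1)): its argument vanishes at v = -1, a logarithmic branch point, modulus 1.
Branch term (5/2)*sqrt(1 - v/(-2)): its argument vanishes at v = -2, a square-root branch point, modulus 2.
The radius of convergence is the smallest modulus among the singular points: 1.
List the singular points by increasing real part (a conjugate pair: the negative imaginary part first).


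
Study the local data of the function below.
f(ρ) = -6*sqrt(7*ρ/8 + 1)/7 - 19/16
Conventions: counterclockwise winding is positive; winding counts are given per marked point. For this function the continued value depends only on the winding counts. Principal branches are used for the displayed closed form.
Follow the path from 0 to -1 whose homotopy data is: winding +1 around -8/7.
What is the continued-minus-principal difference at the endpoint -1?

Continued minus principal equals (3/7)*sqrt(2).

The rational part is single-valued and drops out of the difference; each branch term changes only by its own monodromy.
(-6/7)*sqrt(1 - ρ/(-8/7)): winding +1 is odd, the square root flips sign, contributing -2*(-6/7)*sqrt(1 - (-1)/(-8/7)) = -2*(-6/7)*sqrt(1/8) = (3/7)*sqrt(2).
Summing the contributions at ρ = -1 gives (3/7)*sqrt(2).


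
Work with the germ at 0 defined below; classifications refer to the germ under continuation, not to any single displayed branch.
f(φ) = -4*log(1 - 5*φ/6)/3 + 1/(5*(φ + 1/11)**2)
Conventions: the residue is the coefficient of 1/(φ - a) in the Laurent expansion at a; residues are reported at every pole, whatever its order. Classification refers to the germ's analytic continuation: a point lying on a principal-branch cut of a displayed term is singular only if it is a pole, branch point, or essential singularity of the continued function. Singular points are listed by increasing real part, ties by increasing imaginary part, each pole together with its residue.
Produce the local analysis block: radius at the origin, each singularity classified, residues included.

Denominator factor (φ + 1/11)^2: pole of order 2 at -1/11, modulus 1/11.
Branch term (-4/3)*log(1 - φ/(6/5)): its argument vanishes at φ = 6/5, a logarithmic branch point, modulus 6/5.
The radius of convergence is the smallest modulus among the singular points: 1/11.
The branch term is analytic at -1/11 and contributes nothing to the residue; only the rational part matters.
At the order-2 pole -1/11 set g(φ) = (φ - (-1/11))^2*(rational part) = 1/5.
Order-2 pole: residue = g'(a); g'(-1/11) = 0, so the residue is 0.
List the singular points by increasing real part (a conjugate pair: the negative imaginary part first).

Radius of convergence at 0: 1/11.
At -1/11: a pole of order 2; residue 0.
At 6/5: a logarithmic branch point.


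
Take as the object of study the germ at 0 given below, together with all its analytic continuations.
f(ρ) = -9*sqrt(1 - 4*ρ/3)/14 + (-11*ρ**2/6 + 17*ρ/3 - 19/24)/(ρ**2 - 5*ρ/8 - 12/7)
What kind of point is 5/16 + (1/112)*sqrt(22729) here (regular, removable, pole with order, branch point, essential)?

The denominator factor ρ**2 - 5*ρ/8 - 12/7 vanishes at 5/16 + (1/112)*sqrt(22729) and appears to the power 1; the numerator there equals -4519/1792 + (31/768)*sqrt(22729), nonzero, and no other factor vanishes.
The branch terms are analytic at this point.
Hence a pole whose order is the multiplicity, 1.

The point is a pole of order 1.


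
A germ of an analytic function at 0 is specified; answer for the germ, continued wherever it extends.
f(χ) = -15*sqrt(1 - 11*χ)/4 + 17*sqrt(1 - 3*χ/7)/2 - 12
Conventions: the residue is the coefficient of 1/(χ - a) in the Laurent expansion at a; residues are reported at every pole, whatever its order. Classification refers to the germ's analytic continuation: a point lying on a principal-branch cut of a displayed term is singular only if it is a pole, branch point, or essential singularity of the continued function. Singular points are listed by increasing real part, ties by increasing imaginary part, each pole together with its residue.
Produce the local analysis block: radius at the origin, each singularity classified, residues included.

Branch term (17/2)*sqrt(1 - χ/(7/3)): its argument vanishes at χ = 7/3, a square-root branch point, modulus 7/3.
Branch term (-15/4)*sqrt(1 - χ/(1/11)): its argument vanishes at χ = 1/11, a square-root branch point, modulus 1/11.
The radius of convergence is the smallest modulus among the singular points: 1/11.
List the singular points by increasing real part (a conjugate pair: the negative imaginary part first).

Radius of convergence at 0: 1/11.
At 1/11: an algebraic (square-root) branch point.
At 7/3: an algebraic (square-root) branch point.
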